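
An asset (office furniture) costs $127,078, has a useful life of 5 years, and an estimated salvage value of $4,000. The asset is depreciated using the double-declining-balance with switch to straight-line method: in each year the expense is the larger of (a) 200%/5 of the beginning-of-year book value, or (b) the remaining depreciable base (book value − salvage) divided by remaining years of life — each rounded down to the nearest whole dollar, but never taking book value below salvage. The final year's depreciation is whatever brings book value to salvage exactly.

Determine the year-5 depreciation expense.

Depreciable base = $127,078 − $4,000 = $123,078.
Year 1: DB = ⌊$127,078 × 200%/5⌋ = $50,831; SL = ⌊$123,078/5⌋ = $24,615 → take DB $50,831. Book value $76,247.
Year 2: DB = ⌊$76,247 × 200%/5⌋ = $30,498; SL = ⌊$72,247/4⌋ = $18,061 → take DB $30,498. Book value $45,749.
Year 3: DB = ⌊$45,749 × 200%/5⌋ = $18,299; SL = ⌊$41,749/3⌋ = $13,916 → take DB $18,299. Book value $27,450.
Year 4: DB = ⌊$27,450 × 200%/5⌋ = $10,980; SL = ⌊$23,450/2⌋ = $11,725 → take SL $11,725. Book value $15,725.
Year 5 (final): $15,725 − $4,000 = $11,725. Book value $4,000.

$11,725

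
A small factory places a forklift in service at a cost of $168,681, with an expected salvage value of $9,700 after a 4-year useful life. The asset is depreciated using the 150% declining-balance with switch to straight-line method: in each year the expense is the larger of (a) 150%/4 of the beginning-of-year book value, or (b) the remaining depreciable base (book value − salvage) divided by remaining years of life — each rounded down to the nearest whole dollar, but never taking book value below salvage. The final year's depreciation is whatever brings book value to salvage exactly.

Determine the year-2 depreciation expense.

$39,534

Depreciable base = $168,681 − $9,700 = $158,981.
Year 1: DB = ⌊$168,681 × 150%/4⌋ = $63,255; SL = ⌊$158,981/4⌋ = $39,745 → take DB $63,255. Book value $105,426.
Year 2: DB = ⌊$105,426 × 150%/4⌋ = $39,534; SL = ⌊$95,726/3⌋ = $31,908 → take DB $39,534. Book value $65,892.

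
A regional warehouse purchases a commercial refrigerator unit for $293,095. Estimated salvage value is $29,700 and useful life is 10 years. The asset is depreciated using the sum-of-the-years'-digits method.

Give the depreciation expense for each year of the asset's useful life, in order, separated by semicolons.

Depreciable base = $293,095 − $29,700 = $263,395.
Sum of the years' digits = 10+9+8+7+6+5+4+3+2+1 = 55.
Year 1: $263,395 × 10/55 = $47,890. Book value $245,205.
Year 2: $263,395 × 9/55 = $43,101. Book value $202,104.
Year 3: $263,395 × 8/55 = $38,312. Book value $163,792.
Year 4: $263,395 × 7/55 = $33,523. Book value $130,269.
Year 5: $263,395 × 6/55 = $28,734. Book value $101,535.
Year 6: $263,395 × 5/55 = $23,945. Book value $77,590.
Year 7: $263,395 × 4/55 = $19,156. Book value $58,434.
Year 8: $263,395 × 3/55 = $14,367. Book value $44,067.
Year 9: $263,395 × 2/55 = $9,578. Book value $34,489.
Year 10: $263,395 × 1/55 = $4,789. Book value $29,700.

$47,890; $43,101; $38,312; $33,523; $28,734; $23,945; $19,156; $14,367; $9,578; $4,789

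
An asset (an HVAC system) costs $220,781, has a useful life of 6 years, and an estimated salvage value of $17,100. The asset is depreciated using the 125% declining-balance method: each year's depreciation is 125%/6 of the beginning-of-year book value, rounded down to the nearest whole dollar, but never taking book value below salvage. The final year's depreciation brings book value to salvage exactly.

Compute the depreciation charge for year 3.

Depreciable base = $220,781 − $17,100 = $203,681.
Year 1: ⌊$220,781 × 125%/6⌋ = $45,996. Book value $174,785.
Year 2: ⌊$174,785 × 125%/6⌋ = $36,413. Book value $138,372.
Year 3: ⌊$138,372 × 125%/6⌋ = $28,827. Book value $109,545.

$28,827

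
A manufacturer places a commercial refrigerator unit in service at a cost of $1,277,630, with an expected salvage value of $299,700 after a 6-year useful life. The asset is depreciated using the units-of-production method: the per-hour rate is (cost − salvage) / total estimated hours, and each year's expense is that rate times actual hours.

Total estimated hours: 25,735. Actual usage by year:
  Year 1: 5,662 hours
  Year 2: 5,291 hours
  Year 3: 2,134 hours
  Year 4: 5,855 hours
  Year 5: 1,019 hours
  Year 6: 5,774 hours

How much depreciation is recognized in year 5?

Depreciable base = $1,277,630 − $299,700 = $977,930.
Rate = $977,930 / 25,735 hours = $38 per hour.
Year 1: 5,662 × $38 = $215,156. Book value $1,062,474.
Year 2: 5,291 × $38 = $201,058. Book value $861,416.
Year 3: 2,134 × $38 = $81,092. Book value $780,324.
Year 4: 5,855 × $38 = $222,490. Book value $557,834.
Year 5: 1,019 × $38 = $38,722. Book value $519,112.

$38,722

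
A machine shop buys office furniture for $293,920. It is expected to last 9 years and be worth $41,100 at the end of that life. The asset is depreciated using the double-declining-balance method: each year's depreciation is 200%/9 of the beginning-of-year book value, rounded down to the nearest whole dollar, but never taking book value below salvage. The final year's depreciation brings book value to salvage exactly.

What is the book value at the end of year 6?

Depreciable base = $293,920 − $41,100 = $252,820.
Year 1: ⌊$293,920 × 200%/9⌋ = $65,315. Book value $228,605.
Year 2: ⌊$228,605 × 200%/9⌋ = $50,801. Book value $177,804.
Year 3: ⌊$177,804 × 200%/9⌋ = $39,512. Book value $138,292.
Year 4: ⌊$138,292 × 200%/9⌋ = $30,731. Book value $107,561.
Year 5: ⌊$107,561 × 200%/9⌋ = $23,902. Book value $83,659.
Year 6: ⌊$83,659 × 200%/9⌋ = $18,590. Book value $65,069.

$65,069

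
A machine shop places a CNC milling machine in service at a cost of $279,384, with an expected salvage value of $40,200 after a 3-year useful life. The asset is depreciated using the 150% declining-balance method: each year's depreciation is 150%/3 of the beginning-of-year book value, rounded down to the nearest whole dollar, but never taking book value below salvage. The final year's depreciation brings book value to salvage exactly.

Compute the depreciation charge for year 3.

$29,646

Depreciable base = $279,384 − $40,200 = $239,184.
Year 1: ⌊$279,384 × 150%/3⌋ = $139,692. Book value $139,692.
Year 2: ⌊$139,692 × 150%/3⌋ = $69,846. Book value $69,846.
Year 3 (final): $69,846 − $40,200 = $29,646. Book value $40,200.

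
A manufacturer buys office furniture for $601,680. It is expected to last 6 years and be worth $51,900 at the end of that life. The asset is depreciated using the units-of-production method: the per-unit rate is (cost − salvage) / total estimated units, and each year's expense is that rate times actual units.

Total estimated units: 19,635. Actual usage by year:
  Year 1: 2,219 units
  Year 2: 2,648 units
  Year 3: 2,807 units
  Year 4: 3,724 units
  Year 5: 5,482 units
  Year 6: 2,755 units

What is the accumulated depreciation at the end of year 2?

Depreciable base = $601,680 − $51,900 = $549,780.
Rate = $549,780 / 19,635 units = $28 per unit.
Year 1: 2,219 × $28 = $62,132. Book value $539,548.
Year 2: 2,648 × $28 = $74,144. Book value $465,404.
Accumulated through year 2 = $601,680 − $465,404 = $136,276.

$136,276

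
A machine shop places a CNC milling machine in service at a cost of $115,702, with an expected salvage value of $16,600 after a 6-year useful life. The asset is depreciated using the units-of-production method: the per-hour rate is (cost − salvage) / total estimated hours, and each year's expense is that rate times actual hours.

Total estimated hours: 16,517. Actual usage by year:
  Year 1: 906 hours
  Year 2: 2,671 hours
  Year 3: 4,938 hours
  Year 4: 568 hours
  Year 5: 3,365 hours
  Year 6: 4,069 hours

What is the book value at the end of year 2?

Depreciable base = $115,702 − $16,600 = $99,102.
Rate = $99,102 / 16,517 hours = $6 per hour.
Year 1: 906 × $6 = $5,436. Book value $110,266.
Year 2: 2,671 × $6 = $16,026. Book value $94,240.

$94,240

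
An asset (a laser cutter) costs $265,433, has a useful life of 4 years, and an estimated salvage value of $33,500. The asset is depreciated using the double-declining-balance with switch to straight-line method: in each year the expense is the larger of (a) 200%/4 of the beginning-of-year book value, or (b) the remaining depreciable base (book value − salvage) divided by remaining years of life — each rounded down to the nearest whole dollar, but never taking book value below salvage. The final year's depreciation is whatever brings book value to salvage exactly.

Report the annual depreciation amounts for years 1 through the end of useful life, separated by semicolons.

$132,716; $66,358; $32,859; $0

Depreciable base = $265,433 − $33,500 = $231,933.
Year 1: DB = ⌊$265,433 × 200%/4⌋ = $132,716; SL = ⌊$231,933/4⌋ = $57,983 → take DB $132,716. Book value $132,717.
Year 2: DB = ⌊$132,717 × 200%/4⌋ = $66,358; SL = ⌊$99,217/3⌋ = $33,072 → take DB $66,358. Book value $66,359.
Year 3: DB = ⌊$66,359 × 200%/4⌋ = $33,179; SL = ⌊$32,859/2⌋ = $16,429 → take DB $33,179, capped at $32,859. Book value $33,500.
Year 4 (final): $33,500 − $33,500 = $0. Book value $33,500.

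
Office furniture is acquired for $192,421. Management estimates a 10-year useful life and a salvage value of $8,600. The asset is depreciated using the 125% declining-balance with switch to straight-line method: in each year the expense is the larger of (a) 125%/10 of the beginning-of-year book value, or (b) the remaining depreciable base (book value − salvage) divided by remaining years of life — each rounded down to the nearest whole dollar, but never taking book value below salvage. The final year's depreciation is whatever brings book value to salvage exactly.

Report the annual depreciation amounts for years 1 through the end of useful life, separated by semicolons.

$24,052; $21,046; $18,415; $17,186; $17,187; $17,187; $17,187; $17,187; $17,187; $17,187

Depreciable base = $192,421 − $8,600 = $183,821.
Year 1: DB = ⌊$192,421 × 125%/10⌋ = $24,052; SL = ⌊$183,821/10⌋ = $18,382 → take DB $24,052. Book value $168,369.
Year 2: DB = ⌊$168,369 × 125%/10⌋ = $21,046; SL = ⌊$159,769/9⌋ = $17,752 → take DB $21,046. Book value $147,323.
Year 3: DB = ⌊$147,323 × 125%/10⌋ = $18,415; SL = ⌊$138,723/8⌋ = $17,340 → take DB $18,415. Book value $128,908.
Year 4: DB = ⌊$128,908 × 125%/10⌋ = $16,113; SL = ⌊$120,308/7⌋ = $17,186 → take SL $17,186. Book value $111,722.
Year 5: DB = ⌊$111,722 × 125%/10⌋ = $13,965; SL = ⌊$103,122/6⌋ = $17,187 → take SL $17,187. Book value $94,535.
Year 6: DB = ⌊$94,535 × 125%/10⌋ = $11,816; SL = ⌊$85,935/5⌋ = $17,187 → take SL $17,187. Book value $77,348.
Year 7: DB = ⌊$77,348 × 125%/10⌋ = $9,668; SL = ⌊$68,748/4⌋ = $17,187 → take SL $17,187. Book value $60,161.
Year 8: DB = ⌊$60,161 × 125%/10⌋ = $7,520; SL = ⌊$51,561/3⌋ = $17,187 → take SL $17,187. Book value $42,974.
Year 9: DB = ⌊$42,974 × 125%/10⌋ = $5,371; SL = ⌊$34,374/2⌋ = $17,187 → take SL $17,187. Book value $25,787.
Year 10 (final): $25,787 − $8,600 = $17,187. Book value $8,600.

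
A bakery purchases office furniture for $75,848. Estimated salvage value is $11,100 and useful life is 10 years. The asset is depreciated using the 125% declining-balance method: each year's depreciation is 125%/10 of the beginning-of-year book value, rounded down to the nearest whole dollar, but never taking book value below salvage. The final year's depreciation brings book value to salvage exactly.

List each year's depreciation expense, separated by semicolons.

$9,481; $8,295; $7,259; $6,351; $5,557; $4,863; $4,255; $3,723; $3,258; $11,706

Depreciable base = $75,848 − $11,100 = $64,748.
Year 1: ⌊$75,848 × 125%/10⌋ = $9,481. Book value $66,367.
Year 2: ⌊$66,367 × 125%/10⌋ = $8,295. Book value $58,072.
Year 3: ⌊$58,072 × 125%/10⌋ = $7,259. Book value $50,813.
Year 4: ⌊$50,813 × 125%/10⌋ = $6,351. Book value $44,462.
Year 5: ⌊$44,462 × 125%/10⌋ = $5,557. Book value $38,905.
Year 6: ⌊$38,905 × 125%/10⌋ = $4,863. Book value $34,042.
Year 7: ⌊$34,042 × 125%/10⌋ = $4,255. Book value $29,787.
Year 8: ⌊$29,787 × 125%/10⌋ = $3,723. Book value $26,064.
Year 9: ⌊$26,064 × 125%/10⌋ = $3,258. Book value $22,806.
Year 10 (final): $22,806 − $11,100 = $11,706. Book value $11,100.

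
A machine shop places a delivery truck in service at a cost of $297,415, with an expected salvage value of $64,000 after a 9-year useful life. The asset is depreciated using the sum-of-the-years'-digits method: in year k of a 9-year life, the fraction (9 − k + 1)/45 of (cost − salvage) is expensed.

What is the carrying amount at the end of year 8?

$69,187

Depreciable base = $297,415 − $64,000 = $233,415.
Sum of the years' digits = 9+8+7+6+5+4+3+2+1 = 45.
Year 1: $233,415 × 9/45 = $46,683. Book value $250,732.
Year 2: $233,415 × 8/45 = $41,496. Book value $209,236.
Year 3: $233,415 × 7/45 = $36,309. Book value $172,927.
Year 4: $233,415 × 6/45 = $31,122. Book value $141,805.
Year 5: $233,415 × 5/45 = $25,935. Book value $115,870.
Year 6: $233,415 × 4/45 = $20,748. Book value $95,122.
Year 7: $233,415 × 3/45 = $15,561. Book value $79,561.
Year 8: $233,415 × 2/45 = $10,374. Book value $69,187.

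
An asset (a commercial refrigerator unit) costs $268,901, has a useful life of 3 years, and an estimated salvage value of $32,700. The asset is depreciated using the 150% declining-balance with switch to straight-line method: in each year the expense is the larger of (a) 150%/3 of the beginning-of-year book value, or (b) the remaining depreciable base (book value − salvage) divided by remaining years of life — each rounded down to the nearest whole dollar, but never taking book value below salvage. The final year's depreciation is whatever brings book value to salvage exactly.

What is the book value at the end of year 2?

$67,226

Depreciable base = $268,901 − $32,700 = $236,201.
Year 1: DB = ⌊$268,901 × 150%/3⌋ = $134,450; SL = ⌊$236,201/3⌋ = $78,733 → take DB $134,450. Book value $134,451.
Year 2: DB = ⌊$134,451 × 150%/3⌋ = $67,225; SL = ⌊$101,751/2⌋ = $50,875 → take DB $67,225. Book value $67,226.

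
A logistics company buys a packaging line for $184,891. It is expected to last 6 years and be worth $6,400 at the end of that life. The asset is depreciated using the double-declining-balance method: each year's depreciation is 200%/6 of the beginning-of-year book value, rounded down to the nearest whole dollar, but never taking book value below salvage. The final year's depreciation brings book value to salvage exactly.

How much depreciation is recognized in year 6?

Depreciable base = $184,891 − $6,400 = $178,491.
Year 1: ⌊$184,891 × 200%/6⌋ = $61,630. Book value $123,261.
Year 2: ⌊$123,261 × 200%/6⌋ = $41,087. Book value $82,174.
Year 3: ⌊$82,174 × 200%/6⌋ = $27,391. Book value $54,783.
Year 4: ⌊$54,783 × 200%/6⌋ = $18,261. Book value $36,522.
Year 5: ⌊$36,522 × 200%/6⌋ = $12,174. Book value $24,348.
Year 6 (final): $24,348 − $6,400 = $17,948. Book value $6,400.

$17,948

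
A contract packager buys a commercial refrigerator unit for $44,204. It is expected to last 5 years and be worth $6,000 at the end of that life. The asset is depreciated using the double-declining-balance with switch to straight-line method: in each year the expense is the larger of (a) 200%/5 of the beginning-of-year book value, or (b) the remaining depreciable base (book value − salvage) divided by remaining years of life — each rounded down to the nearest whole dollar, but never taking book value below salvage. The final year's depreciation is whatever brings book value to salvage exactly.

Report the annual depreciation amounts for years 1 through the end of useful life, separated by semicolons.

$17,681; $10,609; $6,365; $3,549; $0

Depreciable base = $44,204 − $6,000 = $38,204.
Year 1: DB = ⌊$44,204 × 200%/5⌋ = $17,681; SL = ⌊$38,204/5⌋ = $7,640 → take DB $17,681. Book value $26,523.
Year 2: DB = ⌊$26,523 × 200%/5⌋ = $10,609; SL = ⌊$20,523/4⌋ = $5,130 → take DB $10,609. Book value $15,914.
Year 3: DB = ⌊$15,914 × 200%/5⌋ = $6,365; SL = ⌊$9,914/3⌋ = $3,304 → take DB $6,365. Book value $9,549.
Year 4: DB = ⌊$9,549 × 200%/5⌋ = $3,819; SL = ⌊$3,549/2⌋ = $1,774 → take DB $3,819, capped at $3,549. Book value $6,000.
Year 5 (final): $6,000 − $6,000 = $0. Book value $6,000.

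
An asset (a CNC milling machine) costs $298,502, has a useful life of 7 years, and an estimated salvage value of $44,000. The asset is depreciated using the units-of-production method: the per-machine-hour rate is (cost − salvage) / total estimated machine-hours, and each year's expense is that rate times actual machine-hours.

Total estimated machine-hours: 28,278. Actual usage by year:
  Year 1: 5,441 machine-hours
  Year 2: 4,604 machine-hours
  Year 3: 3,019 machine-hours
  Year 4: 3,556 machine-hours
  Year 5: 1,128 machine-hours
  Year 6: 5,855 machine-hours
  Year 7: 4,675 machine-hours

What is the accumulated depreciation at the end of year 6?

$212,427

Depreciable base = $298,502 − $44,000 = $254,502.
Rate = $254,502 / 28,278 machine-hours = $9 per machine-hour.
Year 1: 5,441 × $9 = $48,969. Book value $249,533.
Year 2: 4,604 × $9 = $41,436. Book value $208,097.
Year 3: 3,019 × $9 = $27,171. Book value $180,926.
Year 4: 3,556 × $9 = $32,004. Book value $148,922.
Year 5: 1,128 × $9 = $10,152. Book value $138,770.
Year 6: 5,855 × $9 = $52,695. Book value $86,075.
Accumulated through year 6 = $298,502 − $86,075 = $212,427.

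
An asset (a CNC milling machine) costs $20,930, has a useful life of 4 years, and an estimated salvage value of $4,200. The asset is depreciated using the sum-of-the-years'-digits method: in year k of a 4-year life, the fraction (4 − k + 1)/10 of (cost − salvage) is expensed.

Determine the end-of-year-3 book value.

$5,873

Depreciable base = $20,930 − $4,200 = $16,730.
Sum of the years' digits = 4+3+2+1 = 10.
Year 1: $16,730 × 4/10 = $6,692. Book value $14,238.
Year 2: $16,730 × 3/10 = $5,019. Book value $9,219.
Year 3: $16,730 × 2/10 = $3,346. Book value $5,873.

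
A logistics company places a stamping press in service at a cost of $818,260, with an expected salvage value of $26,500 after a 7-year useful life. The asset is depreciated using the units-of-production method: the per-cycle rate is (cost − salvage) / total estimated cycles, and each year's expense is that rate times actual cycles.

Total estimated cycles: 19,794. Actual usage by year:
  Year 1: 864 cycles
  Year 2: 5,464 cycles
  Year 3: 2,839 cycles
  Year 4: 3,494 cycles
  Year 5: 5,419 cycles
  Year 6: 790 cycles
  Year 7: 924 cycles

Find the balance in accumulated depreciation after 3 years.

Depreciable base = $818,260 − $26,500 = $791,760.
Rate = $791,760 / 19,794 cycles = $40 per cycle.
Year 1: 864 × $40 = $34,560. Book value $783,700.
Year 2: 5,464 × $40 = $218,560. Book value $565,140.
Year 3: 2,839 × $40 = $113,560. Book value $451,580.
Accumulated through year 3 = $818,260 − $451,580 = $366,680.

$366,680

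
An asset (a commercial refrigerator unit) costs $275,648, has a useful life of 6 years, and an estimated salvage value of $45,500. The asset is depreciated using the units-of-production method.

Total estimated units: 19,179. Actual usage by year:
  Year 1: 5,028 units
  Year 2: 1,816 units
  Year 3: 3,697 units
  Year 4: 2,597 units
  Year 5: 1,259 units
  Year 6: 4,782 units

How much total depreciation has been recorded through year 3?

Depreciable base = $275,648 − $45,500 = $230,148.
Rate = $230,148 / 19,179 units = $12 per unit.
Year 1: 5,028 × $12 = $60,336. Book value $215,312.
Year 2: 1,816 × $12 = $21,792. Book value $193,520.
Year 3: 3,697 × $12 = $44,364. Book value $149,156.
Accumulated through year 3 = $275,648 − $149,156 = $126,492.

$126,492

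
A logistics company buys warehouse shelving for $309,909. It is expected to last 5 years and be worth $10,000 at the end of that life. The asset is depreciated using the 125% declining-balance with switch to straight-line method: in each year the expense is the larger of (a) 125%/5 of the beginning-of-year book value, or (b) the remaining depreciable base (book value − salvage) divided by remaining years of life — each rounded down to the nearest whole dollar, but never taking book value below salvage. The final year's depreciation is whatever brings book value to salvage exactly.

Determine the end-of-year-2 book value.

$174,324

Depreciable base = $309,909 − $10,000 = $299,909.
Year 1: DB = ⌊$309,909 × 125%/5⌋ = $77,477; SL = ⌊$299,909/5⌋ = $59,981 → take DB $77,477. Book value $232,432.
Year 2: DB = ⌊$232,432 × 125%/5⌋ = $58,108; SL = ⌊$222,432/4⌋ = $55,608 → take DB $58,108. Book value $174,324.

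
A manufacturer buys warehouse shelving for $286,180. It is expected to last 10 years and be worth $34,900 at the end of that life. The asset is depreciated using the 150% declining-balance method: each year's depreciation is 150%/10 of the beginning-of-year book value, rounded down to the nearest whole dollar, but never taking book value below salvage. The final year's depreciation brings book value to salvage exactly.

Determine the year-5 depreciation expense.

Depreciable base = $286,180 − $34,900 = $251,280.
Year 1: ⌊$286,180 × 150%/10⌋ = $42,927. Book value $243,253.
Year 2: ⌊$243,253 × 150%/10⌋ = $36,487. Book value $206,766.
Year 3: ⌊$206,766 × 150%/10⌋ = $31,014. Book value $175,752.
Year 4: ⌊$175,752 × 150%/10⌋ = $26,362. Book value $149,390.
Year 5: ⌊$149,390 × 150%/10⌋ = $22,408. Book value $126,982.

$22,408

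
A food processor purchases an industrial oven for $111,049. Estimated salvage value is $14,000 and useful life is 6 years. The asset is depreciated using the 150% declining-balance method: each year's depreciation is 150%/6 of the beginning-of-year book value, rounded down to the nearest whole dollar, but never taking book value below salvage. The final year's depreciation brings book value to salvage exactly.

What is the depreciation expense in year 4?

$11,712

Depreciable base = $111,049 − $14,000 = $97,049.
Year 1: ⌊$111,049 × 150%/6⌋ = $27,762. Book value $83,287.
Year 2: ⌊$83,287 × 150%/6⌋ = $20,821. Book value $62,466.
Year 3: ⌊$62,466 × 150%/6⌋ = $15,616. Book value $46,850.
Year 4: ⌊$46,850 × 150%/6⌋ = $11,712. Book value $35,138.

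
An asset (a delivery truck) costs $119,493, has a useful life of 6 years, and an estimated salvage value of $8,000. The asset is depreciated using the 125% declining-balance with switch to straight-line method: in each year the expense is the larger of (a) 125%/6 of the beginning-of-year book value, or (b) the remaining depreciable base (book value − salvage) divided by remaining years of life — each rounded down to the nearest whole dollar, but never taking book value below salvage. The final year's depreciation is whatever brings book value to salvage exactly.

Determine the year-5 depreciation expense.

Depreciable base = $119,493 − $8,000 = $111,493.
Year 1: DB = ⌊$119,493 × 125%/6⌋ = $24,894; SL = ⌊$111,493/6⌋ = $18,582 → take DB $24,894. Book value $94,599.
Year 2: DB = ⌊$94,599 × 125%/6⌋ = $19,708; SL = ⌊$86,599/5⌋ = $17,319 → take DB $19,708. Book value $74,891.
Year 3: DB = ⌊$74,891 × 125%/6⌋ = $15,602; SL = ⌊$66,891/4⌋ = $16,722 → take SL $16,722. Book value $58,169.
Year 4: DB = ⌊$58,169 × 125%/6⌋ = $12,118; SL = ⌊$50,169/3⌋ = $16,723 → take SL $16,723. Book value $41,446.
Year 5: DB = ⌊$41,446 × 125%/6⌋ = $8,634; SL = ⌊$33,446/2⌋ = $16,723 → take SL $16,723. Book value $24,723.

$16,723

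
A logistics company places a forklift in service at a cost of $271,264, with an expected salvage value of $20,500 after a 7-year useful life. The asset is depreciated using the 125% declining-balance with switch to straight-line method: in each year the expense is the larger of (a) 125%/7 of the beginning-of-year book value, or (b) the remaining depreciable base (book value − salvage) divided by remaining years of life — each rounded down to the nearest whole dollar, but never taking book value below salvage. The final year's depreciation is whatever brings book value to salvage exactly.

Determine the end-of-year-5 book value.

Depreciable base = $271,264 − $20,500 = $250,764.
Year 1: DB = ⌊$271,264 × 125%/7⌋ = $48,440; SL = ⌊$250,764/7⌋ = $35,823 → take DB $48,440. Book value $222,824.
Year 2: DB = ⌊$222,824 × 125%/7⌋ = $39,790; SL = ⌊$202,324/6⌋ = $33,720 → take DB $39,790. Book value $183,034.
Year 3: DB = ⌊$183,034 × 125%/7⌋ = $32,684; SL = ⌊$162,534/5⌋ = $32,506 → take DB $32,684. Book value $150,350.
Year 4: DB = ⌊$150,350 × 125%/7⌋ = $26,848; SL = ⌊$129,850/4⌋ = $32,462 → take SL $32,462. Book value $117,888.
Year 5: DB = ⌊$117,888 × 125%/7⌋ = $21,051; SL = ⌊$97,388/3⌋ = $32,462 → take SL $32,462. Book value $85,426.

$85,426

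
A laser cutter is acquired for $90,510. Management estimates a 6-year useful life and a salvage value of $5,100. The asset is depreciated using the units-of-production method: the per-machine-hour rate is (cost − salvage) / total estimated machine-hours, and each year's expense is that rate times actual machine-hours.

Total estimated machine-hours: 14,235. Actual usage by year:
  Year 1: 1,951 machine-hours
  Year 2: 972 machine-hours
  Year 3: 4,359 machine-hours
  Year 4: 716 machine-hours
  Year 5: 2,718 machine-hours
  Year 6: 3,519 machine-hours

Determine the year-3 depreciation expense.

Depreciable base = $90,510 − $5,100 = $85,410.
Rate = $85,410 / 14,235 machine-hours = $6 per machine-hour.
Year 1: 1,951 × $6 = $11,706. Book value $78,804.
Year 2: 972 × $6 = $5,832. Book value $72,972.
Year 3: 4,359 × $6 = $26,154. Book value $46,818.

$26,154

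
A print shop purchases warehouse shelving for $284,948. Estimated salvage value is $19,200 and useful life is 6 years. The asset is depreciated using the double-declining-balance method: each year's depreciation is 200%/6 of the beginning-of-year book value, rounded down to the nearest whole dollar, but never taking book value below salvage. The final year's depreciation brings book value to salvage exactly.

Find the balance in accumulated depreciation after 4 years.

$228,661

Depreciable base = $284,948 − $19,200 = $265,748.
Year 1: ⌊$284,948 × 200%/6⌋ = $94,982. Book value $189,966.
Year 2: ⌊$189,966 × 200%/6⌋ = $63,322. Book value $126,644.
Year 3: ⌊$126,644 × 200%/6⌋ = $42,214. Book value $84,430.
Year 4: ⌊$84,430 × 200%/6⌋ = $28,143. Book value $56,287.
Accumulated through year 4 = $284,948 − $56,287 = $228,661.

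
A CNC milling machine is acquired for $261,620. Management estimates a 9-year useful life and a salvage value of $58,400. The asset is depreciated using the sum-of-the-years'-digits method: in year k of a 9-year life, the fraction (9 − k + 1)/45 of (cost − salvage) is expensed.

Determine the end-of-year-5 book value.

$103,560

Depreciable base = $261,620 − $58,400 = $203,220.
Sum of the years' digits = 9+8+7+6+5+4+3+2+1 = 45.
Year 1: $203,220 × 9/45 = $40,644. Book value $220,976.
Year 2: $203,220 × 8/45 = $36,128. Book value $184,848.
Year 3: $203,220 × 7/45 = $31,612. Book value $153,236.
Year 4: $203,220 × 6/45 = $27,096. Book value $126,140.
Year 5: $203,220 × 5/45 = $22,580. Book value $103,560.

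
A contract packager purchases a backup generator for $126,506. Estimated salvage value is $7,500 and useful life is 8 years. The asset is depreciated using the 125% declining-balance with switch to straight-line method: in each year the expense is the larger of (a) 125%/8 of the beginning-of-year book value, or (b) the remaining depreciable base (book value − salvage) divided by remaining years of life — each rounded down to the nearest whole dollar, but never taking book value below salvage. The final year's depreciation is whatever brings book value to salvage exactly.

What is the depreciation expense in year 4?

$13,698

Depreciable base = $126,506 − $7,500 = $119,006.
Year 1: DB = ⌊$126,506 × 125%/8⌋ = $19,766; SL = ⌊$119,006/8⌋ = $14,875 → take DB $19,766. Book value $106,740.
Year 2: DB = ⌊$106,740 × 125%/8⌋ = $16,678; SL = ⌊$99,240/7⌋ = $14,177 → take DB $16,678. Book value $90,062.
Year 3: DB = ⌊$90,062 × 125%/8⌋ = $14,072; SL = ⌊$82,562/6⌋ = $13,760 → take DB $14,072. Book value $75,990.
Year 4: DB = ⌊$75,990 × 125%/8⌋ = $11,873; SL = ⌊$68,490/5⌋ = $13,698 → take SL $13,698. Book value $62,292.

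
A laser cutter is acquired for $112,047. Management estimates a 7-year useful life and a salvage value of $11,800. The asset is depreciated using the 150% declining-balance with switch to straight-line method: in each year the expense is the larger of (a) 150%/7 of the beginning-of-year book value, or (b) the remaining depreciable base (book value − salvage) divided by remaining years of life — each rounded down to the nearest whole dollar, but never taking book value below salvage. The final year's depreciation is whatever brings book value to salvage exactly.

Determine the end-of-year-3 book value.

$54,350

Depreciable base = $112,047 − $11,800 = $100,247.
Year 1: DB = ⌊$112,047 × 150%/7⌋ = $24,010; SL = ⌊$100,247/7⌋ = $14,321 → take DB $24,010. Book value $88,037.
Year 2: DB = ⌊$88,037 × 150%/7⌋ = $18,865; SL = ⌊$76,237/6⌋ = $12,706 → take DB $18,865. Book value $69,172.
Year 3: DB = ⌊$69,172 × 150%/7⌋ = $14,822; SL = ⌊$57,372/5⌋ = $11,474 → take DB $14,822. Book value $54,350.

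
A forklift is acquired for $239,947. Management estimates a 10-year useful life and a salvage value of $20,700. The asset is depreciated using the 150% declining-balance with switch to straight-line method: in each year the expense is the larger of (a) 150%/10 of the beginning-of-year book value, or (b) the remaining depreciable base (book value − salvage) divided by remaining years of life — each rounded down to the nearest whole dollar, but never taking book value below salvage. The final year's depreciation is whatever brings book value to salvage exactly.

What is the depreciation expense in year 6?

$17,153

Depreciable base = $239,947 − $20,700 = $219,247.
Year 1: DB = ⌊$239,947 × 150%/10⌋ = $35,992; SL = ⌊$219,247/10⌋ = $21,924 → take DB $35,992. Book value $203,955.
Year 2: DB = ⌊$203,955 × 150%/10⌋ = $30,593; SL = ⌊$183,255/9⌋ = $20,361 → take DB $30,593. Book value $173,362.
Year 3: DB = ⌊$173,362 × 150%/10⌋ = $26,004; SL = ⌊$152,662/8⌋ = $19,082 → take DB $26,004. Book value $147,358.
Year 4: DB = ⌊$147,358 × 150%/10⌋ = $22,103; SL = ⌊$126,658/7⌋ = $18,094 → take DB $22,103. Book value $125,255.
Year 5: DB = ⌊$125,255 × 150%/10⌋ = $18,788; SL = ⌊$104,555/6⌋ = $17,425 → take DB $18,788. Book value $106,467.
Year 6: DB = ⌊$106,467 × 150%/10⌋ = $15,970; SL = ⌊$85,767/5⌋ = $17,153 → take SL $17,153. Book value $89,314.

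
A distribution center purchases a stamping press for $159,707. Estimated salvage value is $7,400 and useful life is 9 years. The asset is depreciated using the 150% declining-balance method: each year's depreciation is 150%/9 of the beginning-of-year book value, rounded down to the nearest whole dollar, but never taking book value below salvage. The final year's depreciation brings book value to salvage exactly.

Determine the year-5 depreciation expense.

Depreciable base = $159,707 − $7,400 = $152,307.
Year 1: ⌊$159,707 × 150%/9⌋ = $26,617. Book value $133,090.
Year 2: ⌊$133,090 × 150%/9⌋ = $22,181. Book value $110,909.
Year 3: ⌊$110,909 × 150%/9⌋ = $18,484. Book value $92,425.
Year 4: ⌊$92,425 × 150%/9⌋ = $15,404. Book value $77,021.
Year 5: ⌊$77,021 × 150%/9⌋ = $12,836. Book value $64,185.

$12,836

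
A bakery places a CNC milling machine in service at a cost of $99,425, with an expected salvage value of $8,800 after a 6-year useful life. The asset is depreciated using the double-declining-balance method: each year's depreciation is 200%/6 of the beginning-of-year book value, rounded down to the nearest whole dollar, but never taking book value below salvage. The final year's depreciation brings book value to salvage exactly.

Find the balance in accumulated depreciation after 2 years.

Depreciable base = $99,425 − $8,800 = $90,625.
Year 1: ⌊$99,425 × 200%/6⌋ = $33,141. Book value $66,284.
Year 2: ⌊$66,284 × 200%/6⌋ = $22,094. Book value $44,190.
Accumulated through year 2 = $99,425 − $44,190 = $55,235.

$55,235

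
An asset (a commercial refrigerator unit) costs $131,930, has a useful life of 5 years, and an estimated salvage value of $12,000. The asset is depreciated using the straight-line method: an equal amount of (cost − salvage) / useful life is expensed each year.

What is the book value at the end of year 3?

Depreciable base = $131,930 − $12,000 = $119,930.
Annual expense = $119,930 / 5 = $23,986.
End of year 1: book value $107,944.
End of year 2: book value $83,958.
End of year 3: book value $59,972.

$59,972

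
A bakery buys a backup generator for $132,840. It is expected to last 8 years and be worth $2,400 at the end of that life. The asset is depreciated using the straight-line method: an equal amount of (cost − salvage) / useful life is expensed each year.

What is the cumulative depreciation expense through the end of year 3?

Depreciable base = $132,840 − $2,400 = $130,440.
Annual expense = $130,440 / 8 = $16,305.
End of year 1: book value $116,535.
End of year 2: book value $100,230.
End of year 3: book value $83,925.
Accumulated through year 3 = $132,840 − $83,925 = $48,915.

$48,915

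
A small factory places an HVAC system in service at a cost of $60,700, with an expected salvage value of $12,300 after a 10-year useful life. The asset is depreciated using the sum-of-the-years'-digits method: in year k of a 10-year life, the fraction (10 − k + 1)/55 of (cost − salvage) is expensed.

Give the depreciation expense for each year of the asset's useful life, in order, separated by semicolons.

$8,800; $7,920; $7,040; $6,160; $5,280; $4,400; $3,520; $2,640; $1,760; $880

Depreciable base = $60,700 − $12,300 = $48,400.
Sum of the years' digits = 10+9+8+7+6+5+4+3+2+1 = 55.
Year 1: $48,400 × 10/55 = $8,800. Book value $51,900.
Year 2: $48,400 × 9/55 = $7,920. Book value $43,980.
Year 3: $48,400 × 8/55 = $7,040. Book value $36,940.
Year 4: $48,400 × 7/55 = $6,160. Book value $30,780.
Year 5: $48,400 × 6/55 = $5,280. Book value $25,500.
Year 6: $48,400 × 5/55 = $4,400. Book value $21,100.
Year 7: $48,400 × 4/55 = $3,520. Book value $17,580.
Year 8: $48,400 × 3/55 = $2,640. Book value $14,940.
Year 9: $48,400 × 2/55 = $1,760. Book value $13,180.
Year 10: $48,400 × 1/55 = $880. Book value $12,300.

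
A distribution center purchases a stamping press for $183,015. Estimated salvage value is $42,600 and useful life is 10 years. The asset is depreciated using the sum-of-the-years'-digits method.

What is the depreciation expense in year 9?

$5,106

Depreciable base = $183,015 − $42,600 = $140,415.
Sum of the years' digits = 10+9+8+7+6+5+4+3+2+1 = 55.
Year 1: $140,415 × 10/55 = $25,530. Book value $157,485.
Year 2: $140,415 × 9/55 = $22,977. Book value $134,508.
Year 3: $140,415 × 8/55 = $20,424. Book value $114,084.
Year 4: $140,415 × 7/55 = $17,871. Book value $96,213.
Year 5: $140,415 × 6/55 = $15,318. Book value $80,895.
Year 6: $140,415 × 5/55 = $12,765. Book value $68,130.
Year 7: $140,415 × 4/55 = $10,212. Book value $57,918.
Year 8: $140,415 × 3/55 = $7,659. Book value $50,259.
Year 9: $140,415 × 2/55 = $5,106. Book value $45,153.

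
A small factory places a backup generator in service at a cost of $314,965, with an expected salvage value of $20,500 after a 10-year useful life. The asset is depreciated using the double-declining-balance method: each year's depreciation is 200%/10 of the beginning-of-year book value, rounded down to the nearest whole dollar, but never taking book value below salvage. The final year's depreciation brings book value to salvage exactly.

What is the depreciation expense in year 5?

$25,802

Depreciable base = $314,965 − $20,500 = $294,465.
Year 1: ⌊$314,965 × 200%/10⌋ = $62,993. Book value $251,972.
Year 2: ⌊$251,972 × 200%/10⌋ = $50,394. Book value $201,578.
Year 3: ⌊$201,578 × 200%/10⌋ = $40,315. Book value $161,263.
Year 4: ⌊$161,263 × 200%/10⌋ = $32,252. Book value $129,011.
Year 5: ⌊$129,011 × 200%/10⌋ = $25,802. Book value $103,209.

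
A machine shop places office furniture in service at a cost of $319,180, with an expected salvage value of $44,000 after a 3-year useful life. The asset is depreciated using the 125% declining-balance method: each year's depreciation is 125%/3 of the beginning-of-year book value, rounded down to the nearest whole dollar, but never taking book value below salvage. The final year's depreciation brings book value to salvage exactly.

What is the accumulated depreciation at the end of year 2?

Depreciable base = $319,180 − $44,000 = $275,180.
Year 1: ⌊$319,180 × 125%/3⌋ = $132,991. Book value $186,189.
Year 2: ⌊$186,189 × 125%/3⌋ = $77,578. Book value $108,611.
Accumulated through year 2 = $319,180 − $108,611 = $210,569.

$210,569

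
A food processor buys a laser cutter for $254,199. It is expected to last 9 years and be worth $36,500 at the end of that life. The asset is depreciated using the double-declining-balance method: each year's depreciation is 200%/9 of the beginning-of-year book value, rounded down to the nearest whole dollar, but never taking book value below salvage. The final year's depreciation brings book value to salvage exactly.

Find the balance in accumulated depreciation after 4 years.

$161,173

Depreciable base = $254,199 − $36,500 = $217,699.
Year 1: ⌊$254,199 × 200%/9⌋ = $56,488. Book value $197,711.
Year 2: ⌊$197,711 × 200%/9⌋ = $43,935. Book value $153,776.
Year 3: ⌊$153,776 × 200%/9⌋ = $34,172. Book value $119,604.
Year 4: ⌊$119,604 × 200%/9⌋ = $26,578. Book value $93,026.
Accumulated through year 4 = $254,199 − $93,026 = $161,173.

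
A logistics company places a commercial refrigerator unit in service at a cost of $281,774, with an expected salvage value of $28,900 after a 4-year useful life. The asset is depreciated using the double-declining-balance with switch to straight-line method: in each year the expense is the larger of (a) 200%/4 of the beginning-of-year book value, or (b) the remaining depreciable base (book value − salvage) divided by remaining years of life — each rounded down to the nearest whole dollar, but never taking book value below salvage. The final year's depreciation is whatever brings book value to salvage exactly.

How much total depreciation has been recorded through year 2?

$211,330

Depreciable base = $281,774 − $28,900 = $252,874.
Year 1: DB = ⌊$281,774 × 200%/4⌋ = $140,887; SL = ⌊$252,874/4⌋ = $63,218 → take DB $140,887. Book value $140,887.
Year 2: DB = ⌊$140,887 × 200%/4⌋ = $70,443; SL = ⌊$111,987/3⌋ = $37,329 → take DB $70,443. Book value $70,444.
Accumulated through year 2 = $281,774 − $70,444 = $211,330.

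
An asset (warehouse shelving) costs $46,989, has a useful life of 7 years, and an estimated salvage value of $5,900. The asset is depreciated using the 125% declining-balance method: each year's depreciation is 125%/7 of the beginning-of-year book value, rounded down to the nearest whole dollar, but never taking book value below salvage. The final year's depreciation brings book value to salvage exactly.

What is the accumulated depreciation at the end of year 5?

Depreciable base = $46,989 − $5,900 = $41,089.
Year 1: ⌊$46,989 × 125%/7⌋ = $8,390. Book value $38,599.
Year 2: ⌊$38,599 × 125%/7⌋ = $6,892. Book value $31,707.
Year 3: ⌊$31,707 × 125%/7⌋ = $5,661. Book value $26,046.
Year 4: ⌊$26,046 × 125%/7⌋ = $4,651. Book value $21,395.
Year 5: ⌊$21,395 × 125%/7⌋ = $3,820. Book value $17,575.
Accumulated through year 5 = $46,989 − $17,575 = $29,414.

$29,414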